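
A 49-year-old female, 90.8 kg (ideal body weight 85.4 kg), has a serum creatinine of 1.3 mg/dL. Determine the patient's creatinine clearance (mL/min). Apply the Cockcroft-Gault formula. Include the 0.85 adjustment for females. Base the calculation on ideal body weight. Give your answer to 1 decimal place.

70.6 mL/min

CrCl = (140 − 49) × 85.4 / (72 × 1.3) × 0.85 = 7771.4 / 93.60 × 0.85 ≈ 70.6 mL/min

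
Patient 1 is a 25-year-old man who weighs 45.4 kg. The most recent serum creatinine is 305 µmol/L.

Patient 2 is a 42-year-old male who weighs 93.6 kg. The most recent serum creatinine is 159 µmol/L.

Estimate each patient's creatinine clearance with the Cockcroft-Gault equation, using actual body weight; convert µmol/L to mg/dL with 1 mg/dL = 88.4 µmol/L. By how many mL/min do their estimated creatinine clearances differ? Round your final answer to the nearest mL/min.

50 mL/min

Patient 1: SCr = 305 / 88.4 = 3.45 mg/dL
Patient 1: CrCl = (140 − 25) × 45.4 / (72 × 3.45) = 5221.0 / 248.40 ≈ 21.0 mL/min
Patient 2: SCr = 159 / 88.4 = 1.799 mg/dL
Patient 2: CrCl = (140 − 42) × 93.6 / (72 × 1.799) = 9172.8 / 129.53 ≈ 70.8 mL/min
|21.0 − 70.8| = 49.8 mL/min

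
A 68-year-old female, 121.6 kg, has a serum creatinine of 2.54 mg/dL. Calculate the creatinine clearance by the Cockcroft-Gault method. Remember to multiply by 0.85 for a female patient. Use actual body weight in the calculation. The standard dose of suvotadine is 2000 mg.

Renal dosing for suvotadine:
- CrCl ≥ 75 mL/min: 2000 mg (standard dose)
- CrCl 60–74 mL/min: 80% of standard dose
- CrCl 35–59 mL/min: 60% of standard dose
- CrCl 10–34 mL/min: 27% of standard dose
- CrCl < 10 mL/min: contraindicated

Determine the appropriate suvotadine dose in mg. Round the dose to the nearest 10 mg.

1200 mg

CrCl = (140 − 68) × 121.6 / (72 × 2.54) × 0.85 = 8755.2 / 182.88 × 0.85 ≈ 40.7 mL/min
CrCl ≈ 41 mL/min → bracket 35–59 mL/min.
60% of 2000 mg = 1200 mg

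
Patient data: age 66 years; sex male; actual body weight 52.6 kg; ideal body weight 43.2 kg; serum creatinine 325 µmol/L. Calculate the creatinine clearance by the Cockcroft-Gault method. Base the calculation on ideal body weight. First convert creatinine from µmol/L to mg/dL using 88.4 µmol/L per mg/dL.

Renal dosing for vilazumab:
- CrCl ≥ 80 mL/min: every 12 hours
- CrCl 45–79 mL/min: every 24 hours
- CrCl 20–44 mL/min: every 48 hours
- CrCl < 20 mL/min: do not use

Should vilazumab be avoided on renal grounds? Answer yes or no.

SCr = 325 / 88.4 = 3.676 mg/dL
CrCl = (140 − 66) × 43.2 / (72 × 3.676) = 3196.8 / 264.67 ≈ 12.1 mL/min
CrCl ≈ 12 mL/min, which is < 20 mL/min.

yes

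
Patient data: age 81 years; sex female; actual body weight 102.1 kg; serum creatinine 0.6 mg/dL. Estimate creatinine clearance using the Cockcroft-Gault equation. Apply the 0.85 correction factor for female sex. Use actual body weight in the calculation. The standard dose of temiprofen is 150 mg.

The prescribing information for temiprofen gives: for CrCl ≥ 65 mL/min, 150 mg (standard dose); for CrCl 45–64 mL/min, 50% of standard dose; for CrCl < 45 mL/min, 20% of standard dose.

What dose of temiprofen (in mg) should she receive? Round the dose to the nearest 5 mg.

150 mg

CrCl = (140 − 81) × 102.1 / (72 × 0.6) × 0.85 = 6023.9 / 43.20 × 0.85 ≈ 118.5 mL/min
CrCl ≈ 119 mL/min → bracket ≥ 65 mL/min.
100% of 150 mg = 150 mg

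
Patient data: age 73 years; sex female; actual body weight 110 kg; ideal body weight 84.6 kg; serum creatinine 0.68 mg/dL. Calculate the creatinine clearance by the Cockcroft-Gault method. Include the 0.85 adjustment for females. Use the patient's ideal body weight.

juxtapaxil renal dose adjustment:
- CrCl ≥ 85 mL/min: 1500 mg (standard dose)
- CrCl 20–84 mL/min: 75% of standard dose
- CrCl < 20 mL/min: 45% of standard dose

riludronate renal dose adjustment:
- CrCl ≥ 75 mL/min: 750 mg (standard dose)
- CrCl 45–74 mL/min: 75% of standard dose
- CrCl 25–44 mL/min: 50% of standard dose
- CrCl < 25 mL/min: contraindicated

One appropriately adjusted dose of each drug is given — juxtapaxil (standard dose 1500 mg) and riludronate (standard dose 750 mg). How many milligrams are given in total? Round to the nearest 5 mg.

2250 mg

CrCl = (140 − 73) × 84.6 / (72 × 0.68) × 0.85 = 5668.2 / 48.96 × 0.85 ≈ 98.4 mL/min
CrCl ≈ 98 mL/min.
juxtapaxil: ≥ 85 mL/min → 100% of 1500 mg = 1500 mg.
riludronate: ≥ 75 mL/min → 100% of 750 mg = 750 mg.
Total = 1500 + 750 = 2250 mg.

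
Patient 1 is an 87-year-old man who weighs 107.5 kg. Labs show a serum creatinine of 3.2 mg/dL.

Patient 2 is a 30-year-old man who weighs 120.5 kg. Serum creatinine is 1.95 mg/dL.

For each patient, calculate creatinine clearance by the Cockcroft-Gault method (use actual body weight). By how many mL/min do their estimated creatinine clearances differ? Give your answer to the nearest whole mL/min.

Patient 1: CrCl = (140 − 87) × 107.5 / (72 × 3.2) = 5697.5 / 230.40 ≈ 24.7 mL/min
Patient 2: CrCl = (140 − 30) × 120.5 / (72 × 1.95) = 13255.0 / 140.40 ≈ 94.4 mL/min
|24.7 − 94.4| = 69.7 mL/min

70 mL/min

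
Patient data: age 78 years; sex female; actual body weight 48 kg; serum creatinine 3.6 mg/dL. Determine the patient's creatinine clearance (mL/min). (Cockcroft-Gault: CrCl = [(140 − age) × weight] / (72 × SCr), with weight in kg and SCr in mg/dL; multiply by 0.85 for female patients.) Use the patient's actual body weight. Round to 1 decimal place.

9.8 mL/min

CrCl = (140 − 78) × 48 / (72 × 3.6) × 0.85 = 2976.0 / 259.20 × 0.85 ≈ 9.8 mL/min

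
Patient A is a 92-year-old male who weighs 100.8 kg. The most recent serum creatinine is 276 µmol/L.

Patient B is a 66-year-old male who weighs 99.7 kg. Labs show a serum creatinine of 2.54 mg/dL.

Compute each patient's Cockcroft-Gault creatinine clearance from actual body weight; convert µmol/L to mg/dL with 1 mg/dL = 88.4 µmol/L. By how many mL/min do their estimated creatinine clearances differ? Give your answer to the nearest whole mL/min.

19 mL/min

Patient A: SCr = 276 / 88.4 = 3.122 mg/dL
Patient A: CrCl = (140 − 92) × 100.8 / (72 × 3.122) = 4838.4 / 224.78 ≈ 21.5 mL/min
Patient B: CrCl = (140 − 66) × 99.7 / (72 × 2.54) = 7377.8 / 182.88 ≈ 40.3 mL/min
|21.5 − 40.3| = 18.8 mL/min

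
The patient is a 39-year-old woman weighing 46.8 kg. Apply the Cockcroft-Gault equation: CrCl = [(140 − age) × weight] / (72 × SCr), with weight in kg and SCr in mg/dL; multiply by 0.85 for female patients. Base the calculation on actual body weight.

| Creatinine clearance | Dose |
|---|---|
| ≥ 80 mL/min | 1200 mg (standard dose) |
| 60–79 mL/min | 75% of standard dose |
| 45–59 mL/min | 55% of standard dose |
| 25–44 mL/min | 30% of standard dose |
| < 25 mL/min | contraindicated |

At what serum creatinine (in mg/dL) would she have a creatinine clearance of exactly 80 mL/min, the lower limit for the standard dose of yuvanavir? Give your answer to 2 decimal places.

0.70 mg/dL

Standard dose requires CrCl ≥ 80 mL/min.
Set (140 − 39) × 46.8 × 0.85 / (72 × SCr) = 80
SCr = (140 − 39) × 46.8 × 0.85 / (72 × 80) = 0.698 mg/dL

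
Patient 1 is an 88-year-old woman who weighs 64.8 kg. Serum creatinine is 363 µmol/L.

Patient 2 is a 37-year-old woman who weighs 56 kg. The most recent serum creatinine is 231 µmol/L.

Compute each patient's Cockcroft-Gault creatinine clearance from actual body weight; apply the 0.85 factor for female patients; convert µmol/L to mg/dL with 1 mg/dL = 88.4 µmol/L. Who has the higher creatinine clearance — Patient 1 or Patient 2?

Patient 2

Patient 1: SCr = 363 / 88.4 = 4.106 mg/dL
Patient 1: CrCl = (140 − 88) × 64.8 / (72 × 4.106) × 0.85 = 3369.6 / 295.63 × 0.85 ≈ 9.7 mL/min
Patient 2: SCr = 231 / 88.4 = 2.613 mg/dL
Patient 2: CrCl = (140 − 37) × 56 / (72 × 2.613) × 0.85 = 5768.0 / 188.14 × 0.85 ≈ 26.1 mL/min
9.7 vs 26.1 mL/min → Patient 2 is higher.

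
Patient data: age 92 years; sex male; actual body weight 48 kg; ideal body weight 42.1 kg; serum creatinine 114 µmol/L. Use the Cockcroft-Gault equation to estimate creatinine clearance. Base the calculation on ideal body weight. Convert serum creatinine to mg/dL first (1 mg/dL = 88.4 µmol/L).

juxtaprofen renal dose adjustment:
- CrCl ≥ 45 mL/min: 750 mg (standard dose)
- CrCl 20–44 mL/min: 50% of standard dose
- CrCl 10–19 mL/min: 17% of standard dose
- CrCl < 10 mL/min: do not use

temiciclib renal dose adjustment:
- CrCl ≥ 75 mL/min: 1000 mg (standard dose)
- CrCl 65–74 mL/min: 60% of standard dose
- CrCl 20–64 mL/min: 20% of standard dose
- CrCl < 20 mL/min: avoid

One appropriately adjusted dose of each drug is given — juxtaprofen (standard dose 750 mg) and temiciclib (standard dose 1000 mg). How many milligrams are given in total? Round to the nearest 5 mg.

575 mg

SCr = 114 / 88.4 = 1.29 mg/dL
CrCl = (140 − 92) × 42.1 / (72 × 1.29) = 2020.8 / 92.88 ≈ 21.8 mL/min
CrCl ≈ 22 mL/min.
juxtaprofen: 20–44 mL/min → 50% of 750 mg = 375 mg.
temiciclib: 20–64 mL/min → 20% of 1000 mg = 200 mg.
Total = 375 + 200 = 575 mg.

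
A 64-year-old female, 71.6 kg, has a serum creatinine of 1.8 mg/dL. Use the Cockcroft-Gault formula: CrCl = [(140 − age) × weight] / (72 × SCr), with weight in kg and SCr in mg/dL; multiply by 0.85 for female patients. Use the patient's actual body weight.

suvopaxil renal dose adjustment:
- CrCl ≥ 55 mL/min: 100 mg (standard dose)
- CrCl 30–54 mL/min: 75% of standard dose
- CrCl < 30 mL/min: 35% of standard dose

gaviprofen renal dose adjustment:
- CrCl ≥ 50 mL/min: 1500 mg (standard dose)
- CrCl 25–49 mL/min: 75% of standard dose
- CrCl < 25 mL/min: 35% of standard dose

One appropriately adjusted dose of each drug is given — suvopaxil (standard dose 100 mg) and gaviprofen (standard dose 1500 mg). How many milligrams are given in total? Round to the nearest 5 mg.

CrCl = (140 − 64) × 71.6 / (72 × 1.8) × 0.85 = 5441.6 / 129.60 × 0.85 ≈ 35.7 mL/min
CrCl ≈ 36 mL/min.
suvopaxil: 30–54 mL/min → 75% of 100 mg = 75 mg.
gaviprofen: 25–49 mL/min → 75% of 1500 mg = 1125 mg.
Total = 75 + 1125 = 1200 mg.

1200 mg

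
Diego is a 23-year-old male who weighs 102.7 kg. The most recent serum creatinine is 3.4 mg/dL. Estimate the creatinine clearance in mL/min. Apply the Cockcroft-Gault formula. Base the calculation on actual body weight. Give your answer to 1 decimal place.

49.1 mL/min

CrCl = (140 − 23) × 102.7 / (72 × 3.4) = 12015.9 / 244.80 ≈ 49.1 mL/min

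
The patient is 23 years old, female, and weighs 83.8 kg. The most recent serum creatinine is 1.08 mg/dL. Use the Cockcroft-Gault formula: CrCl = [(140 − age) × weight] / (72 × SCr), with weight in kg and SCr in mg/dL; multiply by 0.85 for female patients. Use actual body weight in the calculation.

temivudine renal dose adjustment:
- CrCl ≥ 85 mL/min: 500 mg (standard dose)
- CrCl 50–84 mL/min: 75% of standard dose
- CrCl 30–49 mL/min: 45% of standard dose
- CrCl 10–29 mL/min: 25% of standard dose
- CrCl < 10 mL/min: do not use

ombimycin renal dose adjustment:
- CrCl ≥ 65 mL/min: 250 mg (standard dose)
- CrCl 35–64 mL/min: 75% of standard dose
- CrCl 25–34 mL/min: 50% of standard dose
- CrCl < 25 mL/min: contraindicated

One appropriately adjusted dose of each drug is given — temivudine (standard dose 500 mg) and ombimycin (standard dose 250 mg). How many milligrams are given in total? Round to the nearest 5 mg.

CrCl = (140 − 23) × 83.8 / (72 × 1.08) × 0.85 = 9804.6 / 77.76 × 0.85 ≈ 107.2 mL/min
CrCl ≈ 107 mL/min.
temivudine: ≥ 85 mL/min → 100% of 500 mg = 500 mg.
ombimycin: ≥ 65 mL/min → 100% of 250 mg = 250 mg.
Total = 500 + 250 = 750 mg.

750 mg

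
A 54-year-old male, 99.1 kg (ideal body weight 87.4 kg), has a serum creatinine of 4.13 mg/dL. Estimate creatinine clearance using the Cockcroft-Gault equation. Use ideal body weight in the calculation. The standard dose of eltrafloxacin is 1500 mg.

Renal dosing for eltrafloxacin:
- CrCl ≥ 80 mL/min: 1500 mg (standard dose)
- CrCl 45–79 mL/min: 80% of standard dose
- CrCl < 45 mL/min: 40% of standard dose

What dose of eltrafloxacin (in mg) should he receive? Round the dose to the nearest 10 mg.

CrCl = (140 − 54) × 87.4 / (72 × 4.13) = 7516.4 / 297.36 ≈ 25.3 mL/min
CrCl ≈ 25 mL/min → bracket < 45 mL/min.
40% of 1500 mg = 600 mg

600 mg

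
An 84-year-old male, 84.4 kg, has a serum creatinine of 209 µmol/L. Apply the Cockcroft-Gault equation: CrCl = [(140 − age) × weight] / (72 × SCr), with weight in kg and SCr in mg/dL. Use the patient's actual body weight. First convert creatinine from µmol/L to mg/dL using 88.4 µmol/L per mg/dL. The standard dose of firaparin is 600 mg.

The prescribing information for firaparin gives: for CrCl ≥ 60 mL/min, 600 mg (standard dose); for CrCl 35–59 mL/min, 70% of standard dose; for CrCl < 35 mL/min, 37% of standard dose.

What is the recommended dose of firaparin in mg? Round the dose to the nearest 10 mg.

220 mg

SCr = 209 / 88.4 = 2.364 mg/dL
CrCl = (140 − 84) × 84.4 / (72 × 2.364) = 4726.4 / 170.21 ≈ 27.8 mL/min
CrCl ≈ 28 mL/min → bracket < 35 mL/min.
37% of 600 mg = 222 mg → 220 mg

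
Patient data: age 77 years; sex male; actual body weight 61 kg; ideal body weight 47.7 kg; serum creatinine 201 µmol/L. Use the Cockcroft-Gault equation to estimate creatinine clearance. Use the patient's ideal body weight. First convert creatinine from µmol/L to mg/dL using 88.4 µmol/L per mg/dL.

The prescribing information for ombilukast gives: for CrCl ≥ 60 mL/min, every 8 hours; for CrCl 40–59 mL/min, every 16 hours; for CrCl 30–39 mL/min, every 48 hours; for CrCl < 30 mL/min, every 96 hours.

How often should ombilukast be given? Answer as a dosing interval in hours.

every 96 hours

SCr = 201 / 88.4 = 2.274 mg/dL
CrCl = (140 − 77) × 47.7 / (72 × 2.274) = 3005.1 / 163.73 ≈ 18.4 mL/min
CrCl ≈ 18 mL/min → bracket < 30 mL/min → every 96 hours.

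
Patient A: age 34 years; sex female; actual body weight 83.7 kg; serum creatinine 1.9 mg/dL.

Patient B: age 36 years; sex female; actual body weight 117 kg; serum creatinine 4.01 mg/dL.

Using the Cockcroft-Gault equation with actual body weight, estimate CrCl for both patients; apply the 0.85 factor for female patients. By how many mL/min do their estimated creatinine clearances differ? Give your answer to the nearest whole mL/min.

Patient A: CrCl = (140 − 34) × 83.7 / (72 × 1.9) × 0.85 = 8872.2 / 136.80 × 0.85 ≈ 55.1 mL/min
Patient B: CrCl = (140 − 36) × 117 / (72 × 4.01) × 0.85 = 12168.0 / 288.72 × 0.85 ≈ 35.8 mL/min
|55.1 − 35.8| = 19.3 mL/min

19 mL/min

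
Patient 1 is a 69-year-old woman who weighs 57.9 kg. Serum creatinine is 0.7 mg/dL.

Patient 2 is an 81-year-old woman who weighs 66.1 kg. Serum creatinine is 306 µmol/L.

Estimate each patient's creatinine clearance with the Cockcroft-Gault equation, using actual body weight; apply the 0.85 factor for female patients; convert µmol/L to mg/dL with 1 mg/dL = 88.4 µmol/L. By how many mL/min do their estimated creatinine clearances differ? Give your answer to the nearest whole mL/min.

Patient 1: CrCl = (140 − 69) × 57.9 / (72 × 0.7) × 0.85 = 4110.9 / 50.40 × 0.85 ≈ 69.3 mL/min
Patient 2: SCr = 306 / 88.4 = 3.462 mg/dL
Patient 2: CrCl = (140 − 81) × 66.1 / (72 × 3.462) × 0.85 = 3899.9 / 249.26 × 0.85 ≈ 13.3 mL/min
|69.3 − 13.3| = 56.0 mL/min

56 mL/min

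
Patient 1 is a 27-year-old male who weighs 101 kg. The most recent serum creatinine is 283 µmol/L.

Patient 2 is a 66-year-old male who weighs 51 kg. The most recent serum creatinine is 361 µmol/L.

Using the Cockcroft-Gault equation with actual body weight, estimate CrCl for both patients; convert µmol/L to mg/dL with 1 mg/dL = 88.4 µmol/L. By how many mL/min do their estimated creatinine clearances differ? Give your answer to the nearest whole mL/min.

Patient 1: SCr = 283 / 88.4 = 3.201 mg/dL
Patient 1: CrCl = (140 − 27) × 101 / (72 × 3.201) = 11413.0 / 230.47 ≈ 49.5 mL/min
Patient 2: SCr = 361 / 88.4 = 4.084 mg/dL
Patient 2: CrCl = (140 − 66) × 51 / (72 × 4.084) = 3774.0 / 294.05 ≈ 12.8 mL/min
|49.5 − 12.8| = 36.7 mL/min

37 mL/min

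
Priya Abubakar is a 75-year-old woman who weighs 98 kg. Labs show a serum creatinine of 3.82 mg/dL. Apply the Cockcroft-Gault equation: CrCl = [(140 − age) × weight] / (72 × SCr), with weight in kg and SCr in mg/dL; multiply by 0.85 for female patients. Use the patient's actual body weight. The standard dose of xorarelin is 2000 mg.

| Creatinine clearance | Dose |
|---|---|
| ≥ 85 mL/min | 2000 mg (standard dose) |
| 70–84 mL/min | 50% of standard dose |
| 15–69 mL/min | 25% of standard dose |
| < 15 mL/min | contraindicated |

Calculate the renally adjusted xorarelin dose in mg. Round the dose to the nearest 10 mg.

CrCl = (140 − 75) × 98 / (72 × 3.82) × 0.85 = 6370.0 / 275.04 × 0.85 ≈ 19.7 mL/min
CrCl ≈ 20 mL/min → bracket 15–69 mL/min.
25% of 2000 mg = 500 mg

500 mg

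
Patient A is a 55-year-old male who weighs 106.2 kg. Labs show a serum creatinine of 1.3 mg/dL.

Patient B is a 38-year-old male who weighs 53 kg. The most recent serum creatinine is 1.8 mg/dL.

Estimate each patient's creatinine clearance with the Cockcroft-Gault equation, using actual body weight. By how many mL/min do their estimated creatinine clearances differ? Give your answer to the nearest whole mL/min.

55 mL/min

Patient A: CrCl = (140 − 55) × 106.2 / (72 × 1.3) = 9027.0 / 93.60 ≈ 96.4 mL/min
Patient B: CrCl = (140 − 38) × 53 / (72 × 1.8) = 5406.0 / 129.60 ≈ 41.7 mL/min
|96.4 − 41.7| = 54.7 mL/min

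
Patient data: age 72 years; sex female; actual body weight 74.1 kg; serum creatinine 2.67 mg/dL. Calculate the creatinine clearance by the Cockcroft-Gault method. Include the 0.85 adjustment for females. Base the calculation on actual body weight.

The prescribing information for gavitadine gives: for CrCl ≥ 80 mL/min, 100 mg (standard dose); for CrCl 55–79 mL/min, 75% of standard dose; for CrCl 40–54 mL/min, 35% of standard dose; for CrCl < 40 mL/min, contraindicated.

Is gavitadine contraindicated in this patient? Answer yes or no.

yes

CrCl = (140 − 72) × 74.1 / (72 × 2.67) × 0.85 = 5038.8 / 192.24 × 0.85 ≈ 22.3 mL/min
CrCl ≈ 22 mL/min, which is < 40 mL/min.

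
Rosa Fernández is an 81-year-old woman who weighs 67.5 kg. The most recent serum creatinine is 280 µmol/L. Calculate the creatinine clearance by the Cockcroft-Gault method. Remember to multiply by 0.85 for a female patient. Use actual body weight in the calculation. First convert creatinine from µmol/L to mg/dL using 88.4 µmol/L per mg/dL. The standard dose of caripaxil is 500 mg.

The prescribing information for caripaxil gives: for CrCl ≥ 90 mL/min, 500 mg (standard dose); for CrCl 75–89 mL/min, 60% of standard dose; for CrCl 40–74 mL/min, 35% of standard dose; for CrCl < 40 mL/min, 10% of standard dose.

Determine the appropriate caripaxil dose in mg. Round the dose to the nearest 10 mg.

SCr = 280 / 88.4 = 3.167 mg/dL
CrCl = (140 − 81) × 67.5 / (72 × 3.167) × 0.85 = 3982.5 / 228.02 × 0.85 ≈ 14.8 mL/min
CrCl ≈ 15 mL/min → bracket < 40 mL/min.
10% of 500 mg = 50 mg

50 mg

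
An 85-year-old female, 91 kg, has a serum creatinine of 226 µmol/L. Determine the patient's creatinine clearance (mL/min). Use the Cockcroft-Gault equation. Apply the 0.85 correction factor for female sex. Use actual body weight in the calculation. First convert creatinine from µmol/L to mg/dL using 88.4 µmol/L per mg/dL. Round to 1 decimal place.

SCr = 226 / 88.4 = 2.557 mg/dL
CrCl = (140 − 85) × 91 / (72 × 2.557) × 0.85 = 5005.0 / 184.10 × 0.85 ≈ 23.1 mL/min

23.1 mL/min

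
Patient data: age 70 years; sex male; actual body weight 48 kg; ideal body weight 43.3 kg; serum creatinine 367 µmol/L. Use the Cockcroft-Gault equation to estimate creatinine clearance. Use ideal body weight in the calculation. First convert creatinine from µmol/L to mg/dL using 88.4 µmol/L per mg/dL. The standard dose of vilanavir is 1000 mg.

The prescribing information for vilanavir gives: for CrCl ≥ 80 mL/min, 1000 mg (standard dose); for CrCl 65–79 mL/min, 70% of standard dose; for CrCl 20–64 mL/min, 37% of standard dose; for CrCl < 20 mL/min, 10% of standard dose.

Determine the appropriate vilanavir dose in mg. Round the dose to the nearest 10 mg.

100 mg

SCr = 367 / 88.4 = 4.152 mg/dL
CrCl = (140 − 70) × 43.3 / (72 × 4.152) = 3031.0 / 298.94 ≈ 10.1 mL/min
CrCl ≈ 10 mL/min → bracket < 20 mL/min.
10% of 1000 mg = 100 mg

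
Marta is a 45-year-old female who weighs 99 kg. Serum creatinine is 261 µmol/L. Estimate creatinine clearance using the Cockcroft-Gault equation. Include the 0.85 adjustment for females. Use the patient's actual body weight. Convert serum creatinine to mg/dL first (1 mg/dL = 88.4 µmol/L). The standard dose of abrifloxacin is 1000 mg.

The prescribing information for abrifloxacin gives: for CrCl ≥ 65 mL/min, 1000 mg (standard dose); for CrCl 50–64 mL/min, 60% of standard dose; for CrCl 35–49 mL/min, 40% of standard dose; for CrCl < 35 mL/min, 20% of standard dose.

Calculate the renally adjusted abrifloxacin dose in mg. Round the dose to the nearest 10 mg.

SCr = 261 / 88.4 = 2.952 mg/dL
CrCl = (140 − 45) × 99 / (72 × 2.952) × 0.85 = 9405.0 / 212.54 × 0.85 ≈ 37.6 mL/min
CrCl ≈ 38 mL/min → bracket 35–49 mL/min.
40% of 1000 mg = 400 mg

400 mg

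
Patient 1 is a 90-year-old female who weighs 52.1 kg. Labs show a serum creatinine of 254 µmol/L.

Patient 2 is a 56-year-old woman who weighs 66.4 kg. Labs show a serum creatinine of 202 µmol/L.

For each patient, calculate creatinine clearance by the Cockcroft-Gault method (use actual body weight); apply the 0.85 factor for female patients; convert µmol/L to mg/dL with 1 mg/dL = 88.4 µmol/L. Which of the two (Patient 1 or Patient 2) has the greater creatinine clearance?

Patient 2

Patient 1: SCr = 254 / 88.4 = 2.873 mg/dL
Patient 1: CrCl = (140 − 90) × 52.1 / (72 × 2.873) × 0.85 = 2605.0 / 206.86 × 0.85 ≈ 10.7 mL/min
Patient 2: SCr = 202 / 88.4 = 2.285 mg/dL
Patient 2: CrCl = (140 − 56) × 66.4 / (72 × 2.285) × 0.85 = 5577.6 / 164.52 × 0.85 ≈ 28.8 mL/min
10.7 vs 28.8 mL/min → Patient 2 is higher.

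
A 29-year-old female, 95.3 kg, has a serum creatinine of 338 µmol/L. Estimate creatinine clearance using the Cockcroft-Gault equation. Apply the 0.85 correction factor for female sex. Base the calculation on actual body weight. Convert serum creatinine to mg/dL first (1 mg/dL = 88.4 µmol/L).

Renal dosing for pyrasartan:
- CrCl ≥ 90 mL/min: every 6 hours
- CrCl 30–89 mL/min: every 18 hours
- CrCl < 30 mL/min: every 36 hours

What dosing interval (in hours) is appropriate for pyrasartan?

every 18 hours

SCr = 338 / 88.4 = 3.824 mg/dL
CrCl = (140 − 29) × 95.3 / (72 × 3.824) × 0.85 = 10578.3 / 275.33 × 0.85 ≈ 32.7 mL/min
CrCl ≈ 33 mL/min → bracket 30–89 mL/min → every 18 hours.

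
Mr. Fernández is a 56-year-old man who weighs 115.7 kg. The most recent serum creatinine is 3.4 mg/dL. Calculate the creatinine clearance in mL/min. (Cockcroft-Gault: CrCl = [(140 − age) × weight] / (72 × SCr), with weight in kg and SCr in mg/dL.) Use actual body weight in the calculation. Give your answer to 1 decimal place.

CrCl = (140 − 56) × 115.7 / (72 × 3.4) = 9718.8 / 244.80 ≈ 39.7 mL/min

39.7 mL/min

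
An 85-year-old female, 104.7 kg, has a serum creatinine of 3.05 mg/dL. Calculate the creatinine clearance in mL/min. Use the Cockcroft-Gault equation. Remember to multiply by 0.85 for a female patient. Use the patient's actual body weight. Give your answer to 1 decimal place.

CrCl = (140 − 85) × 104.7 / (72 × 3.05) × 0.85 = 5758.5 / 219.60 × 0.85 ≈ 22.3 mL/min

22.3 mL/min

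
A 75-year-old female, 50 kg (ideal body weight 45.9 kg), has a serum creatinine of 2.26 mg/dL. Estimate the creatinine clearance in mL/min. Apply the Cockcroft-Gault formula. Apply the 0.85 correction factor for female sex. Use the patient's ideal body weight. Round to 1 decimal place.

15.6 mL/min

CrCl = (140 − 75) × 45.9 / (72 × 2.26) × 0.85 = 2983.5 / 162.72 × 0.85 ≈ 15.6 mL/min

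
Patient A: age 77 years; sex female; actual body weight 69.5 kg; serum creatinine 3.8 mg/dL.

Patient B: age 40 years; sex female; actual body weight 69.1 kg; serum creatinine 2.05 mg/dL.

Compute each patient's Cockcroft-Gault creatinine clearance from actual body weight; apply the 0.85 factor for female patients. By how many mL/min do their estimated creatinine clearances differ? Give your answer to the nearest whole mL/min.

Patient A: CrCl = (140 − 77) × 69.5 / (72 × 3.8) × 0.85 = 4378.5 / 273.60 × 0.85 ≈ 13.6 mL/min
Patient B: CrCl = (140 − 40) × 69.1 / (72 × 2.05) × 0.85 = 6910.0 / 147.60 × 0.85 ≈ 39.8 mL/min
|13.6 − 39.8| = 26.2 mL/min

26 mL/min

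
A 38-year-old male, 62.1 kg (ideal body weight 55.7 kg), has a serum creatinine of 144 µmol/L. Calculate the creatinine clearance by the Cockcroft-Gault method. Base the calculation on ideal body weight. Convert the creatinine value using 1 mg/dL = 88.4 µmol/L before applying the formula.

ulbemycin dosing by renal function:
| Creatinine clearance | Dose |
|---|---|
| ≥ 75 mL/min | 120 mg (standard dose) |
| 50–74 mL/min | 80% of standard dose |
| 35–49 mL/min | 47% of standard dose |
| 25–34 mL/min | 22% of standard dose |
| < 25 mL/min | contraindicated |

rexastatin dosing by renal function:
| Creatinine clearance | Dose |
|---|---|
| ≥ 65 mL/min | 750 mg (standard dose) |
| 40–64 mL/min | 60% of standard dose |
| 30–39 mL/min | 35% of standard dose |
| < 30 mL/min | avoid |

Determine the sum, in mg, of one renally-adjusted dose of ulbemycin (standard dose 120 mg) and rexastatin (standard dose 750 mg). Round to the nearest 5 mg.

SCr = 144 / 88.4 = 1.629 mg/dL
CrCl = (140 − 38) × 55.7 / (72 × 1.629) = 5681.4 / 117.29 ≈ 48.4 mL/min
CrCl ≈ 48 mL/min.
ulbemycin: 35–49 mL/min → 47% of 120 mg = 56.4 mg.
rexastatin: 40–64 mL/min → 60% of 750 mg = 450 mg.
Total = 56.4 + 450 = 506.4 mg.

505 mg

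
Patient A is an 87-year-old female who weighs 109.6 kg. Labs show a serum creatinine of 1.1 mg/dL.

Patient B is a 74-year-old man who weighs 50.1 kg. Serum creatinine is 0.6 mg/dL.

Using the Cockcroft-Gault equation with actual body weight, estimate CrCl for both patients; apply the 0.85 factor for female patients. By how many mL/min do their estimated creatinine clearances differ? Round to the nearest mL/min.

Patient A: CrCl = (140 − 87) × 109.6 / (72 × 1.1) × 0.85 = 5808.8 / 79.20 × 0.85 ≈ 62.3 mL/min
Patient B: CrCl = (140 − 74) × 50.1 / (72 × 0.6) = 3306.6 / 43.20 ≈ 76.5 mL/min
|62.3 − 76.5| = 14.2 mL/min

14 mL/min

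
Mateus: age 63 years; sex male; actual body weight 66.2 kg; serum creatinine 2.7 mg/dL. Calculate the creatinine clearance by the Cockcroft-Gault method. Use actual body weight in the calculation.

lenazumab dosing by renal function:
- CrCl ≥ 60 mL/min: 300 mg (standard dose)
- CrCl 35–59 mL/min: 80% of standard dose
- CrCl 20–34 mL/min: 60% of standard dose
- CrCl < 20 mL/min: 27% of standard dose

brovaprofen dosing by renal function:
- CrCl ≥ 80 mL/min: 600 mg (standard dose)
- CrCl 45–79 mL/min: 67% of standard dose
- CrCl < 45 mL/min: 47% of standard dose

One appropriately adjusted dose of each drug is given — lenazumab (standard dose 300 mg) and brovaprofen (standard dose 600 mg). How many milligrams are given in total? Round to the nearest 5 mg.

CrCl = (140 − 63) × 66.2 / (72 × 2.7) = 5097.4 / 194.40 ≈ 26.2 mL/min
CrCl ≈ 26 mL/min.
lenazumab: 20–34 mL/min → 60% of 300 mg = 180 mg.
brovaprofen: < 45 mL/min → 47% of 600 mg = 282 mg.
Total = 180 + 282 = 462 mg.

460 mg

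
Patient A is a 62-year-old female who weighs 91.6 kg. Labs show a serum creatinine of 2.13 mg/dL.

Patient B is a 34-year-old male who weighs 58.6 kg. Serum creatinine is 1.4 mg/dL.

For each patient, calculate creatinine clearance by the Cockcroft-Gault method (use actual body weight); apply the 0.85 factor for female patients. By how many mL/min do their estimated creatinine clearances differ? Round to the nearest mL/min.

Patient A: CrCl = (140 − 62) × 91.6 / (72 × 2.13) × 0.85 = 7144.8 / 153.36 × 0.85 ≈ 39.6 mL/min
Patient B: CrCl = (140 − 34) × 58.6 / (72 × 1.4) = 6211.6 / 100.80 ≈ 61.6 mL/min
|39.6 − 61.6| = 22.0 mL/min

22 mL/min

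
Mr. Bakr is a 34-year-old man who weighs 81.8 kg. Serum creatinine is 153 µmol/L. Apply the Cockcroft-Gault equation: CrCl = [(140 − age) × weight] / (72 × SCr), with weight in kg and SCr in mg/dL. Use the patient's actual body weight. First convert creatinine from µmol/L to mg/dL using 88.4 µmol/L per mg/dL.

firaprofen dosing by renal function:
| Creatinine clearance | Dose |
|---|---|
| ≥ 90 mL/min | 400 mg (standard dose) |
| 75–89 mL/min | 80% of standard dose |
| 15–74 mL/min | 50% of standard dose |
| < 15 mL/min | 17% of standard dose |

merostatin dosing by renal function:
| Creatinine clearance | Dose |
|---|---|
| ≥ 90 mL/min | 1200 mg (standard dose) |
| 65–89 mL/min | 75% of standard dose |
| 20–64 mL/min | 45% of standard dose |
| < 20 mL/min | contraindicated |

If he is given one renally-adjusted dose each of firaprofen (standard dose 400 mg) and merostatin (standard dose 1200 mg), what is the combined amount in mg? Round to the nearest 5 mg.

SCr = 153 / 88.4 = 1.731 mg/dL
CrCl = (140 − 34) × 81.8 / (72 × 1.731) = 8670.8 / 124.63 ≈ 69.6 mL/min
CrCl ≈ 70 mL/min.
firaprofen: 15–74 mL/min → 50% of 400 mg = 200 mg.
merostatin: 65–89 mL/min → 75% of 1200 mg = 900 mg.
Total = 200 + 900 = 1100 mg.

1100 mg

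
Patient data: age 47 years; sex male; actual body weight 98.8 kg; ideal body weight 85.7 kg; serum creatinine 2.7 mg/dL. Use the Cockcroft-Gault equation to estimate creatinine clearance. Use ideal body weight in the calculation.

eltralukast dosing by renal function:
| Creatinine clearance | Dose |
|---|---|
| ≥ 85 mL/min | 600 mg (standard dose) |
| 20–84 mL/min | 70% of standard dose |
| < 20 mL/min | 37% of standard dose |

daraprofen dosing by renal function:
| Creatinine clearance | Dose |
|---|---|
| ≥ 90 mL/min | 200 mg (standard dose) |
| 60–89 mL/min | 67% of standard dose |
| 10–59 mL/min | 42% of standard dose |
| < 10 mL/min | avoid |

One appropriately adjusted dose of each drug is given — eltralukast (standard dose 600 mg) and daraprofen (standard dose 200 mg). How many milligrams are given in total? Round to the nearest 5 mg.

CrCl = (140 − 47) × 85.7 / (72 × 2.7) = 7970.1 / 194.40 ≈ 41.0 mL/min
CrCl ≈ 41 mL/min.
eltralukast: 20–84 mL/min → 70% of 600 mg = 420 mg.
daraprofen: 10–59 mL/min → 42% of 200 mg = 84 mg.
Total = 420 + 84 = 504 mg.

505 mg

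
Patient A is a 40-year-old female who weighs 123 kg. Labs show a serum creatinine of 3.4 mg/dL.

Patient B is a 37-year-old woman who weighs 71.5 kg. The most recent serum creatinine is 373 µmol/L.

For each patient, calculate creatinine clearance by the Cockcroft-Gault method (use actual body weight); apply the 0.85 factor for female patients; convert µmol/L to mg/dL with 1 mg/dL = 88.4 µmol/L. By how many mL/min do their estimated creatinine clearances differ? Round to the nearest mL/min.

Patient A: CrCl = (140 − 40) × 123 / (72 × 3.4) × 0.85 = 12300.0 / 244.80 × 0.85 ≈ 42.7 mL/min
Patient B: SCr = 373 / 88.4 = 4.219 mg/dL
Patient B: CrCl = (140 − 37) × 71.5 / (72 × 4.219) × 0.85 = 7364.5 / 303.77 × 0.85 ≈ 20.6 mL/min
|42.7 − 20.6| = 22.1 mL/min

22 mL/min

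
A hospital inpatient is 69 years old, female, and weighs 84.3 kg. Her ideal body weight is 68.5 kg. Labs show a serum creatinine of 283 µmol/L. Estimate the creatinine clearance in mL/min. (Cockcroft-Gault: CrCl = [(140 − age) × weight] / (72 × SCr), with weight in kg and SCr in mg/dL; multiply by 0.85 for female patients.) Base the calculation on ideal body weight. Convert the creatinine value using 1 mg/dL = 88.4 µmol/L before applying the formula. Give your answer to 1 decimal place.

17.9 mL/min

SCr = 283 / 88.4 = 3.201 mg/dL
CrCl = (140 − 69) × 68.5 / (72 × 3.201) × 0.85 = 4863.5 / 230.47 × 0.85 ≈ 17.9 mL/min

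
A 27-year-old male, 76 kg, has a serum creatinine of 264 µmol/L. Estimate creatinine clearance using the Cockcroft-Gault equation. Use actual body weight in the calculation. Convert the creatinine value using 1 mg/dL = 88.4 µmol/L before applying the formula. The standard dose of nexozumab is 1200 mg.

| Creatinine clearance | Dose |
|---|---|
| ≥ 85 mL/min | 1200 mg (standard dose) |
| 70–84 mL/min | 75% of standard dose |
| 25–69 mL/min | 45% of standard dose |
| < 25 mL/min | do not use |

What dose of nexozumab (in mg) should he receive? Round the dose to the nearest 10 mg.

540 mg

SCr = 264 / 88.4 = 2.986 mg/dL
CrCl = (140 − 27) × 76 / (72 × 2.986) = 8588.0 / 214.99 ≈ 39.9 mL/min
CrCl ≈ 40 mL/min → bracket 25–69 mL/min.
45% of 1200 mg = 540 mg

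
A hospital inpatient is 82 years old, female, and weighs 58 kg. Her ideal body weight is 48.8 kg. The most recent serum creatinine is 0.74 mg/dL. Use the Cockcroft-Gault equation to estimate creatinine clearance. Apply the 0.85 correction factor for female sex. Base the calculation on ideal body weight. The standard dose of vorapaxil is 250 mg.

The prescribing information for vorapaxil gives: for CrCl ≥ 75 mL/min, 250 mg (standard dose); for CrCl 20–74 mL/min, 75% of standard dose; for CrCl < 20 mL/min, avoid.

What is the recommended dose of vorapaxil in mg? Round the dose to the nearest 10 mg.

CrCl = (140 − 82) × 48.8 / (72 × 0.74) × 0.85 = 2830.4 / 53.28 × 0.85 ≈ 45.2 mL/min
CrCl ≈ 45 mL/min → bracket 20–74 mL/min.
75% of 250 mg = 187.5 mg → 190 mg

190 mg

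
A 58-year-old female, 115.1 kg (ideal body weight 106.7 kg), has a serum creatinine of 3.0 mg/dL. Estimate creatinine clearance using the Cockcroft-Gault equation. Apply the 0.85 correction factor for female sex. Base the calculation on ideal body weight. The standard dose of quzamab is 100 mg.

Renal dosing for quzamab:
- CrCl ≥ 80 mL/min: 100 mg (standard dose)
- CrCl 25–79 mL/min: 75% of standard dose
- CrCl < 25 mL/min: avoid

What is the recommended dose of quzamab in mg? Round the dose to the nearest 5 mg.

75 mg

CrCl = (140 − 58) × 106.7 / (72 × 3) × 0.85 = 8749.4 / 216.00 × 0.85 ≈ 34.4 mL/min
CrCl ≈ 34 mL/min → bracket 25–79 mL/min.
75% of 100 mg = 75 mg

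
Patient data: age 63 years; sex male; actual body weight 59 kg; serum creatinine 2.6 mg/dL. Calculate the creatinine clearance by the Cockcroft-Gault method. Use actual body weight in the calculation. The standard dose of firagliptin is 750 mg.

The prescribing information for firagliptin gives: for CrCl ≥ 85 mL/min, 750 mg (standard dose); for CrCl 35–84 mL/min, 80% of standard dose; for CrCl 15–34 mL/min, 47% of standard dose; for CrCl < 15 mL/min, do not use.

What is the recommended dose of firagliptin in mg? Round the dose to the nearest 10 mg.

350 mg

CrCl = (140 − 63) × 59 / (72 × 2.6) = 4543.0 / 187.20 ≈ 24.3 mL/min
CrCl ≈ 24 mL/min → bracket 15–34 mL/min.
47% of 750 mg = 352.5 mg → 350 mg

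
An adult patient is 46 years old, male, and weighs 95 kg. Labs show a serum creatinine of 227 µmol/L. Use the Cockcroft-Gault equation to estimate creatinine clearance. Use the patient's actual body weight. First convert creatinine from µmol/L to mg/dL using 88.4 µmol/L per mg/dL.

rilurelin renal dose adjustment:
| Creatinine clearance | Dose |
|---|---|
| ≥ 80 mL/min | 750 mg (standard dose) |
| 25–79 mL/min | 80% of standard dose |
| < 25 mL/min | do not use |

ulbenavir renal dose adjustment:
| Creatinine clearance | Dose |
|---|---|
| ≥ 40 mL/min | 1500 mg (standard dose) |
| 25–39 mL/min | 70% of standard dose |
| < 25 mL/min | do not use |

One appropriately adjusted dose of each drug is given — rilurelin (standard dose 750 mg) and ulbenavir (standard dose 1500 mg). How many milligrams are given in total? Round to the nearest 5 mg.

2100 mg

SCr = 227 / 88.4 = 2.568 mg/dL
CrCl = (140 − 46) × 95 / (72 × 2.568) = 8930.0 / 184.90 ≈ 48.3 mL/min
CrCl ≈ 48 mL/min.
rilurelin: 25–79 mL/min → 80% of 750 mg = 600 mg.
ulbenavir: ≥ 40 mL/min → 100% of 1500 mg = 1500 mg.
Total = 600 + 1500 = 2100 mg.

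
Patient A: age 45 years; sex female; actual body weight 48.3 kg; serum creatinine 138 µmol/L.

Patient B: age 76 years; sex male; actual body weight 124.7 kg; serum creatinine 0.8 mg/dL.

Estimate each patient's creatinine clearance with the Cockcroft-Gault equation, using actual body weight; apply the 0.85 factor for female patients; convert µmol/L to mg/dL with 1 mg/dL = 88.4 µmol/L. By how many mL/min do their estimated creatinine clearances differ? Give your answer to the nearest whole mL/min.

104 mL/min

Patient A: SCr = 138 / 88.4 = 1.561 mg/dL
Patient A: CrCl = (140 − 45) × 48.3 / (72 × 1.561) × 0.85 = 4588.5 / 112.39 × 0.85 ≈ 34.7 mL/min
Patient B: CrCl = (140 − 76) × 124.7 / (72 × 0.8) = 7980.8 / 57.60 ≈ 138.6 mL/min
|34.7 − 138.6| = 103.9 mL/min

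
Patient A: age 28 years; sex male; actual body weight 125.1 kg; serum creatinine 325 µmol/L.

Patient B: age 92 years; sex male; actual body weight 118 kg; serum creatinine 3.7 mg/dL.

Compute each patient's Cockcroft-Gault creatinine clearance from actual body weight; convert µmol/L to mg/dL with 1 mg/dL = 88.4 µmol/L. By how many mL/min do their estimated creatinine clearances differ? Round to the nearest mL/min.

32 mL/min

Patient A: SCr = 325 / 88.4 = 3.676 mg/dL
Patient A: CrCl = (140 − 28) × 125.1 / (72 × 3.676) = 14011.2 / 264.67 ≈ 52.9 mL/min
Patient B: CrCl = (140 − 92) × 118 / (72 × 3.7) = 5664.0 / 266.40 ≈ 21.3 mL/min
|52.9 − 21.3| = 31.6 mL/min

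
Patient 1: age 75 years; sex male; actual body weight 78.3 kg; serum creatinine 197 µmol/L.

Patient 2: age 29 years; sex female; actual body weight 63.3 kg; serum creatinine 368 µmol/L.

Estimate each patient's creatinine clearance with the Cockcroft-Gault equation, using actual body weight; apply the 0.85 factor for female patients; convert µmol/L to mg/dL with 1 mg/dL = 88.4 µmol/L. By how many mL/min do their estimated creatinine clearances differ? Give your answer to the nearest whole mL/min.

Patient 1: SCr = 197 / 88.4 = 2.229 mg/dL
Patient 1: CrCl = (140 − 75) × 78.3 / (72 × 2.229) = 5089.5 / 160.49 ≈ 31.7 mL/min
Patient 2: SCr = 368 / 88.4 = 4.163 mg/dL
Patient 2: CrCl = (140 − 29) × 63.3 / (72 × 4.163) × 0.85 = 7026.3 / 299.74 × 0.85 ≈ 19.9 mL/min
|31.7 − 19.9| = 11.8 mL/min

12 mL/min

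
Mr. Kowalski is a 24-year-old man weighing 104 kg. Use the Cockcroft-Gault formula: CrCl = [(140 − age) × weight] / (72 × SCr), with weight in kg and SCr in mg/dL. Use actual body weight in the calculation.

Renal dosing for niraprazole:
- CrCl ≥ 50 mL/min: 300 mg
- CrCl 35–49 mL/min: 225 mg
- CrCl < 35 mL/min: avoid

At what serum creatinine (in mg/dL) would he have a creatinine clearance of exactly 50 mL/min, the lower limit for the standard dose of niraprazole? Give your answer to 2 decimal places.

3.35 mg/dL

Standard dose requires CrCl ≥ 50 mL/min.
Set (140 − 24) × 104 / (72 × SCr) = 50
SCr = (140 − 24) × 104 / (72 × 50) = 3.351 mg/dL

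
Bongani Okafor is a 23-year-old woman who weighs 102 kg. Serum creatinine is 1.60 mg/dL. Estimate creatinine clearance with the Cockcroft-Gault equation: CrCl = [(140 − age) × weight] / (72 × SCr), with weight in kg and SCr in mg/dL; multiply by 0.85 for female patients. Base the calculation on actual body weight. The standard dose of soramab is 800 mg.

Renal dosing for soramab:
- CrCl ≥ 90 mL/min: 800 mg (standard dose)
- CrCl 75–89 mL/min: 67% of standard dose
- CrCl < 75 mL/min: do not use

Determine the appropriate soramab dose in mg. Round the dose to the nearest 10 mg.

CrCl = (140 − 23) × 102 / (72 × 1.6) × 0.85 = 11934.0 / 115.20 × 0.85 ≈ 88.1 mL/min
CrCl ≈ 88 mL/min → bracket 75–89 mL/min.
67% of 800 mg = 536 mg → 540 mg

540 mg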